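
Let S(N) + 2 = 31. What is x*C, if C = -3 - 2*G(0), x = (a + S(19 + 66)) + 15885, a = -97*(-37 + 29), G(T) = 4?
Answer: -183590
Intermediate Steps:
S(N) = 29 (S(N) = -2 + 31 = 29)
a = 776 (a = -97*(-8) = 776)
x = 16690 (x = (776 + 29) + 15885 = 805 + 15885 = 16690)
C = -11 (C = -3 - 2*4 = -3 - 8 = -11)
x*C = 16690*(-11) = -183590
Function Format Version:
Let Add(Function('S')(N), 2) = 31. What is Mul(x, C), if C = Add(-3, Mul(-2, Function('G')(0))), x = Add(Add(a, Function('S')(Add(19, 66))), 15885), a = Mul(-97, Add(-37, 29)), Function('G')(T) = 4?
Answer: -183590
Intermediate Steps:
Function('S')(N) = 29 (Function('S')(N) = Add(-2, 31) = 29)
a = 776 (a = Mul(-97, -8) = 776)
x = 16690 (x = Add(Add(776, 29), 15885) = Add(805, 15885) = 16690)
C = -11 (C = Add(-3, Mul(-2, 4)) = Add(-3, -8) = -11)
Mul(x, C) = Mul(16690, -11) = -183590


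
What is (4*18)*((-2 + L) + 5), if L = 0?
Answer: 216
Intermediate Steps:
(4*18)*((-2 + L) + 5) = (4*18)*((-2 + 0) + 5) = 72*(-2 + 5) = 72*3 = 216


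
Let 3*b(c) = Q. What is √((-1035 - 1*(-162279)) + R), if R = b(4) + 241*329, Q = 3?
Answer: 3*√26726 ≈ 490.44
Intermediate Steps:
b(c) = 1 (b(c) = (⅓)*3 = 1)
R = 79290 (R = 1 + 241*329 = 1 + 79289 = 79290)
√((-1035 - 1*(-162279)) + R) = √((-1035 - 1*(-162279)) + 79290) = √((-1035 + 162279) + 79290) = √(161244 + 79290) = √240534 = 3*√26726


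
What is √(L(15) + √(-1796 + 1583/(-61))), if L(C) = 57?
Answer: √(212097 + 61*I*√6779479)/61 ≈ 8.0066 + 2.6656*I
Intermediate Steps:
√(L(15) + √(-1796 + 1583/(-61))) = √(57 + √(-1796 + 1583/(-61))) = √(57 + √(-1796 + 1583*(-1/61))) = √(57 + √(-1796 - 1583/61)) = √(57 + √(-111139/61)) = √(57 + I*√6779479/61)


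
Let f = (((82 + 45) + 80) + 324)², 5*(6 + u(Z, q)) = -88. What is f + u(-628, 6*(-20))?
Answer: 1409687/5 ≈ 2.8194e+5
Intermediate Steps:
u(Z, q) = -118/5 (u(Z, q) = -6 + (⅕)*(-88) = -6 - 88/5 = -118/5)
f = 281961 (f = ((127 + 80) + 324)² = (207 + 324)² = 531² = 281961)
f + u(-628, 6*(-20)) = 281961 - 118/5 = 1409687/5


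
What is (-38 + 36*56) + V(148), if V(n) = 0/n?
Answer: 1978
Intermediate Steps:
V(n) = 0
(-38 + 36*56) + V(148) = (-38 + 36*56) + 0 = (-38 + 2016) + 0 = 1978 + 0 = 1978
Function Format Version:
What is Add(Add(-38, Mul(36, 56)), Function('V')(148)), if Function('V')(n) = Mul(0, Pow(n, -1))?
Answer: 1978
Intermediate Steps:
Function('V')(n) = 0
Add(Add(-38, Mul(36, 56)), Function('V')(148)) = Add(Add(-38, Mul(36, 56)), 0) = Add(Add(-38, 2016), 0) = Add(1978, 0) = 1978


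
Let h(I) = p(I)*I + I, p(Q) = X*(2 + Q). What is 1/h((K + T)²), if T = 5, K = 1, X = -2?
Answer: -1/2700 ≈ -0.00037037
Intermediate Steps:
p(Q) = -4 - 2*Q (p(Q) = -2*(2 + Q) = -4 - 2*Q)
h(I) = I + I*(-4 - 2*I) (h(I) = (-4 - 2*I)*I + I = I*(-4 - 2*I) + I = I + I*(-4 - 2*I))
1/h((K + T)²) = 1/(-(1 + 5)²*(3 + 2*(1 + 5)²)) = 1/(-1*6²*(3 + 2*6²)) = 1/(-1*36*(3 + 2*36)) = 1/(-1*36*(3 + 72)) = 1/(-1*36*75) = 1/(-2700) = -1/2700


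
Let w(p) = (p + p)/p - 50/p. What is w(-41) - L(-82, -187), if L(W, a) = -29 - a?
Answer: -6346/41 ≈ -154.78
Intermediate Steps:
w(p) = 2 - 50/p (w(p) = (2*p)/p - 50/p = 2 - 50/p)
w(-41) - L(-82, -187) = (2 - 50/(-41)) - (-29 - 1*(-187)) = (2 - 50*(-1/41)) - (-29 + 187) = (2 + 50/41) - 1*158 = 132/41 - 158 = -6346/41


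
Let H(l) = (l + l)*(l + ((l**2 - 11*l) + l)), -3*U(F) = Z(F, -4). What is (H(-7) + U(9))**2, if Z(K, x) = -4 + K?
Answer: 22174681/9 ≈ 2.4639e+6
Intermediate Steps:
U(F) = 4/3 - F/3 (U(F) = -(-4 + F)/3 = 4/3 - F/3)
H(l) = 2*l*(l**2 - 9*l) (H(l) = (2*l)*(l + (l**2 - 10*l)) = (2*l)*(l**2 - 9*l) = 2*l*(l**2 - 9*l))
(H(-7) + U(9))**2 = (2*(-7)**2*(-9 - 7) + (4/3 - 1/3*9))**2 = (2*49*(-16) + (4/3 - 3))**2 = (-1568 - 5/3)**2 = (-4709/3)**2 = 22174681/9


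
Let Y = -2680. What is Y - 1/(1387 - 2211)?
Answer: -2208319/824 ≈ -2680.0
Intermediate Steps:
Y - 1/(1387 - 2211) = -2680 - 1/(1387 - 2211) = -2680 - 1/(-824) = -2680 - 1*(-1/824) = -2680 + 1/824 = -2208319/824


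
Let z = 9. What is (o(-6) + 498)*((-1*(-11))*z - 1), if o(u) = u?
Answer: 48216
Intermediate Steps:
(o(-6) + 498)*((-1*(-11))*z - 1) = (-6 + 498)*(-1*(-11)*9 - 1) = 492*(11*9 - 1) = 492*(99 - 1) = 492*98 = 48216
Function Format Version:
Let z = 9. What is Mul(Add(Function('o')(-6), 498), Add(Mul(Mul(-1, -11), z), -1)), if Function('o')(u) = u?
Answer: 48216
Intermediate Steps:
Mul(Add(Function('o')(-6), 498), Add(Mul(Mul(-1, -11), z), -1)) = Mul(Add(-6, 498), Add(Mul(Mul(-1, -11), 9), -1)) = Mul(492, Add(Mul(11, 9), -1)) = Mul(492, Add(99, -1)) = Mul(492, 98) = 48216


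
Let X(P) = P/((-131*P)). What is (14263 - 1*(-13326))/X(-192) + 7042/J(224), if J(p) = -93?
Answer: -336123829/93 ≈ -3.6142e+6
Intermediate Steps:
X(P) = -1/131 (X(P) = P*(-1/(131*P)) = -1/131)
(14263 - 1*(-13326))/X(-192) + 7042/J(224) = (14263 - 1*(-13326))/(-1/131) + 7042/(-93) = (14263 + 13326)*(-131) + 7042*(-1/93) = 27589*(-131) - 7042/93 = -3614159 - 7042/93 = -336123829/93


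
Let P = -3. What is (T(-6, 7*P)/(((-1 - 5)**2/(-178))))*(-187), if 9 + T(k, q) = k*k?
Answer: 49929/2 ≈ 24965.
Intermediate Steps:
T(k, q) = -9 + k**2 (T(k, q) = -9 + k*k = -9 + k**2)
(T(-6, 7*P)/(((-1 - 5)**2/(-178))))*(-187) = ((-9 + (-6)**2)/(((-1 - 5)**2/(-178))))*(-187) = ((-9 + 36)/(((-6)**2*(-1/178))))*(-187) = (27/((36*(-1/178))))*(-187) = (27/(-18/89))*(-187) = (27*(-89/18))*(-187) = -267/2*(-187) = 49929/2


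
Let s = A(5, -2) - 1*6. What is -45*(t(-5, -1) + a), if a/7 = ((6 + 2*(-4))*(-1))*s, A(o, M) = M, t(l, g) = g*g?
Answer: 4995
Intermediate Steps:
t(l, g) = g²
s = -8 (s = -2 - 1*6 = -2 - 6 = -8)
a = -112 (a = 7*(((6 + 2*(-4))*(-1))*(-8)) = 7*(((6 - 8)*(-1))*(-8)) = 7*(-2*(-1)*(-8)) = 7*(2*(-8)) = 7*(-16) = -112)
-45*(t(-5, -1) + a) = -45*((-1)² - 112) = -45*(1 - 112) = -45*(-111) = 4995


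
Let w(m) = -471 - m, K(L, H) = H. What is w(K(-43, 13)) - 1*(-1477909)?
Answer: 1477425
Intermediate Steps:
w(K(-43, 13)) - 1*(-1477909) = (-471 - 1*13) - 1*(-1477909) = (-471 - 13) + 1477909 = -484 + 1477909 = 1477425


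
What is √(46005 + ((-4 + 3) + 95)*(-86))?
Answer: √37921 ≈ 194.73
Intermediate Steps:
√(46005 + ((-4 + 3) + 95)*(-86)) = √(46005 + (-1 + 95)*(-86)) = √(46005 + 94*(-86)) = √(46005 - 8084) = √37921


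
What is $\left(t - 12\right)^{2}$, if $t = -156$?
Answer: $28224$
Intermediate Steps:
$\left(t - 12\right)^{2} = \left(-156 - 12\right)^{2} = \left(-168\right)^{2} = 28224$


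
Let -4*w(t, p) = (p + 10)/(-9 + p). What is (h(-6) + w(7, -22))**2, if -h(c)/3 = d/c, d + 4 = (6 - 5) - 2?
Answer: 25921/3844 ≈ 6.7432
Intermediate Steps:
d = -5 (d = -4 + ((6 - 5) - 2) = -4 + (1 - 2) = -4 - 1 = -5)
h(c) = 15/c (h(c) = -(-15)/c = 15/c)
w(t, p) = -(10 + p)/(4*(-9 + p)) (w(t, p) = -(p + 10)/(4*(-9 + p)) = -(10 + p)/(4*(-9 + p)))
(h(-6) + w(7, -22))**2 = (15/(-6) + (-10 - 1*(-22))/(4*(-9 - 22)))**2 = (15*(-1/6) + (1/4)*(-10 + 22)/(-31))**2 = (-5/2 + (1/4)*(-1/31)*12)**2 = (-5/2 - 3/31)**2 = (-161/62)**2 = 25921/3844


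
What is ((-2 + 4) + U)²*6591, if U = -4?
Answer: 26364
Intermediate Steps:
((-2 + 4) + U)²*6591 = ((-2 + 4) - 4)²*6591 = (2 - 4)²*6591 = (-2)²*6591 = 4*6591 = 26364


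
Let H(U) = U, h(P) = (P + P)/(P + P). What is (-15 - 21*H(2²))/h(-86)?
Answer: -99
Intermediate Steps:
h(P) = 1 (h(P) = (2*P)/((2*P)) = (2*P)*(1/(2*P)) = 1)
(-15 - 21*H(2²))/h(-86) = (-15 - 21*2²)/1 = (-15 - 21*4)*1 = (-15 - 84)*1 = -99*1 = -99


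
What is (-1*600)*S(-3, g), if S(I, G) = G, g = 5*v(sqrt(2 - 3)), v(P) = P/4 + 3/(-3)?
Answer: 3000 - 750*I ≈ 3000.0 - 750.0*I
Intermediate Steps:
v(P) = -1 + P/4 (v(P) = P*(1/4) + 3*(-1/3) = P/4 - 1 = -1 + P/4)
g = -5 + 5*I/4 (g = 5*(-1 + sqrt(2 - 3)/4) = 5*(-1 + sqrt(-1)/4) = 5*(-1 + I/4) = -5 + 5*I/4 ≈ -5.0 + 1.25*I)
(-1*600)*S(-3, g) = (-1*600)*(-5 + 5*I/4) = -600*(-5 + 5*I/4) = 3000 - 750*I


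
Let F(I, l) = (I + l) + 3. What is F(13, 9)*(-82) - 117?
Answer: -2167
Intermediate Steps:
F(I, l) = 3 + I + l
F(13, 9)*(-82) - 117 = (3 + 13 + 9)*(-82) - 117 = 25*(-82) - 117 = -2050 - 117 = -2167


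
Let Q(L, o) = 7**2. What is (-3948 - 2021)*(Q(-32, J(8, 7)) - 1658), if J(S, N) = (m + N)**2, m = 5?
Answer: 9604121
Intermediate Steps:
J(S, N) = (5 + N)**2
Q(L, o) = 49
(-3948 - 2021)*(Q(-32, J(8, 7)) - 1658) = (-3948 - 2021)*(49 - 1658) = -5969*(-1609) = 9604121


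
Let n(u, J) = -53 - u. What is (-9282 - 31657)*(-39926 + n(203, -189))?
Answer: 1645010898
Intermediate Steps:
(-9282 - 31657)*(-39926 + n(203, -189)) = (-9282 - 31657)*(-39926 + (-53 - 1*203)) = -40939*(-39926 + (-53 - 203)) = -40939*(-39926 - 256) = -40939*(-40182) = 1645010898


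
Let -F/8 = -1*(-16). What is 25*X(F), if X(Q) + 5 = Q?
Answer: -3325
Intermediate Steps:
F = -128 (F = -(-8)*(-16) = -8*16 = -128)
X(Q) = -5 + Q
25*X(F) = 25*(-5 - 128) = 25*(-133) = -3325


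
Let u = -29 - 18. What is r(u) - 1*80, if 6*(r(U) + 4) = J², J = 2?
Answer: -250/3 ≈ -83.333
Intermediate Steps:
u = -47
r(U) = -10/3 (r(U) = -4 + (⅙)*2² = -4 + (⅙)*4 = -4 + ⅔ = -10/3)
r(u) - 1*80 = -10/3 - 1*80 = -10/3 - 80 = -250/3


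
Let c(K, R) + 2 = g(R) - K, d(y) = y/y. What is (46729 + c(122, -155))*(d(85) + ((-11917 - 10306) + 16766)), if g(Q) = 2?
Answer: -254287792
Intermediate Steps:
d(y) = 1
c(K, R) = -K (c(K, R) = -2 + (2 - K) = -K)
(46729 + c(122, -155))*(d(85) + ((-11917 - 10306) + 16766)) = (46729 - 1*122)*(1 + ((-11917 - 10306) + 16766)) = (46729 - 122)*(1 + (-22223 + 16766)) = 46607*(1 - 5457) = 46607*(-5456) = -254287792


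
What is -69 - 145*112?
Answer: -16309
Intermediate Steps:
-69 - 145*112 = -69 - 16240 = -16309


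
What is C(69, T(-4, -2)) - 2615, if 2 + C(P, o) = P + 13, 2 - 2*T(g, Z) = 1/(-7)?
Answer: -2535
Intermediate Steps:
T(g, Z) = 15/14 (T(g, Z) = 1 - ½/(-7) = 1 - ½*(-⅐) = 1 + 1/14 = 15/14)
C(P, o) = 11 + P (C(P, o) = -2 + (P + 13) = -2 + (13 + P) = 11 + P)
C(69, T(-4, -2)) - 2615 = (11 + 69) - 2615 = 80 - 2615 = -2535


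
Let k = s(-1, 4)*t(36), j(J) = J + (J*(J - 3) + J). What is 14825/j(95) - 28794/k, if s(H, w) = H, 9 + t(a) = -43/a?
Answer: -1850250869/655462 ≈ -2822.8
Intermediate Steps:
t(a) = -9 - 43/a
j(J) = 2*J + J*(-3 + J) (j(J) = J + (J*(-3 + J) + J) = J + (J + J*(-3 + J)) = 2*J + J*(-3 + J))
k = 367/36 (k = -(-9 - 43/36) = -1*(-367/36) = 367/36 ≈ 10.194)
14825/j(95) - 28794/k = 14825/((95*(-1 + 95))) - 28794/367/36 = 14825/((95*94)) - 28794*36/367 = 14825/8930 - 1036584/367 = 14825*(1/8930) - 1036584/367 = 2965/1786 - 1036584/367 = -1850250869/655462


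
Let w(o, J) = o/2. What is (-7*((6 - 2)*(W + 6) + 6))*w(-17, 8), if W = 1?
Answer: 2023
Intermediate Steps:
w(o, J) = o/2 (w(o, J) = o*(1/2) = o/2)
(-7*((6 - 2)*(W + 6) + 6))*w(-17, 8) = (-7*((6 - 2)*(1 + 6) + 6))*((1/2)*(-17)) = -7*(4*7 + 6)*(-17/2) = -7*(28 + 6)*(-17/2) = -7*34*(-17/2) = -238*(-17/2) = 2023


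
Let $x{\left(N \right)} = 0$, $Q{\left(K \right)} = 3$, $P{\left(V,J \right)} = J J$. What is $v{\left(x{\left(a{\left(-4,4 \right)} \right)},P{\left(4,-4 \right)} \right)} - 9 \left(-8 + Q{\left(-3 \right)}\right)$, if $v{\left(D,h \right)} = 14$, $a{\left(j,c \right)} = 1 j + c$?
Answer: $59$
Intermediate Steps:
$P{\left(V,J \right)} = J^{2}$
$a{\left(j,c \right)} = c + j$ ($a{\left(j,c \right)} = j + c = c + j$)
$v{\left(x{\left(a{\left(-4,4 \right)} \right)},P{\left(4,-4 \right)} \right)} - 9 \left(-8 + Q{\left(-3 \right)}\right) = 14 - 9 \left(-8 + 3\right) = 14 - -45 = 14 + 45 = 59$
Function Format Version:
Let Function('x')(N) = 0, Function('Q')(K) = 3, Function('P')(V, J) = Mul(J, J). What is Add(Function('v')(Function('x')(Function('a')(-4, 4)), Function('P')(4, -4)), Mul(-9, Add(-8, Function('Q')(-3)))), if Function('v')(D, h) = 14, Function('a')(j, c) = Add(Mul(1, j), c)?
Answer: 59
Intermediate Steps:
Function('P')(V, J) = Pow(J, 2)
Function('a')(j, c) = Add(c, j) (Function('a')(j, c) = Add(j, c) = Add(c, j))
Add(Function('v')(Function('x')(Function('a')(-4, 4)), Function('P')(4, -4)), Mul(-9, Add(-8, Function('Q')(-3)))) = Add(14, Mul(-9, Add(-8, 3))) = Add(14, Mul(-9, -5)) = Add(14, 45) = 59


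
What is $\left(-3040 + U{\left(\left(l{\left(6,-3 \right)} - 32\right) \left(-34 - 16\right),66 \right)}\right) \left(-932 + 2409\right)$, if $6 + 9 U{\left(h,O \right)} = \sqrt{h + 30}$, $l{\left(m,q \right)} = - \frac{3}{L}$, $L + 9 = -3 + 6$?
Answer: $- \frac{13473194}{3} + \frac{1477 \sqrt{1605}}{9} \approx -4.4845 \cdot 10^{6}$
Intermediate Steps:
$L = -6$ ($L = -9 + \left(-3 + 6\right) = -9 + 3 = -6$)
$l{\left(m,q \right)} = \frac{1}{2}$ ($l{\left(m,q \right)} = - \frac{3}{-6} = \left(-3\right) \left(- \frac{1}{6}\right) = \frac{1}{2}$)
$U{\left(h,O \right)} = - \frac{2}{3} + \frac{\sqrt{30 + h}}{9}$ ($U{\left(h,O \right)} = - \frac{2}{3} + \frac{\sqrt{h + 30}}{9} = - \frac{2}{3} + \frac{\sqrt{30 + h}}{9}$)
$\left(-3040 + U{\left(\left(l{\left(6,-3 \right)} - 32\right) \left(-34 - 16\right),66 \right)}\right) \left(-932 + 2409\right) = \left(-3040 - \left(\frac{2}{3} - \frac{\sqrt{30 + \left(\frac{1}{2} - 32\right) \left(-34 - 16\right)}}{9}\right)\right) \left(-932 + 2409\right) = \left(-3040 - \left(\frac{2}{3} - \frac{\sqrt{30 - -1575}}{9}\right)\right) 1477 = \left(-3040 - \left(\frac{2}{3} - \frac{\sqrt{30 + 1575}}{9}\right)\right) 1477 = \left(-3040 - \left(\frac{2}{3} - \frac{\sqrt{1605}}{9}\right)\right) 1477 = \left(- \frac{9122}{3} + \frac{\sqrt{1605}}{9}\right) 1477 = - \frac{13473194}{3} + \frac{1477 \sqrt{1605}}{9}$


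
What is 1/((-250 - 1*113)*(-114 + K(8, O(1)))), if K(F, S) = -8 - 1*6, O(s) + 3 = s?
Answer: 1/46464 ≈ 2.1522e-5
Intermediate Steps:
O(s) = -3 + s
K(F, S) = -14 (K(F, S) = -8 - 6 = -14)
1/((-250 - 1*113)*(-114 + K(8, O(1)))) = 1/((-250 - 1*113)*(-114 - 14)) = 1/((-250 - 113)*(-128)) = 1/(-363*(-128)) = 1/46464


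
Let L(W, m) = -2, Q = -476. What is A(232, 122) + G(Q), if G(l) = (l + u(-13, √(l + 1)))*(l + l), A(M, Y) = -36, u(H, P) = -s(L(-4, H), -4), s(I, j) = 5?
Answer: 457876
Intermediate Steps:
u(H, P) = -5 (u(H, P) = -1*5 = -5)
G(l) = 2*l*(-5 + l) (G(l) = (l - 5)*(l + l) = (-5 + l)*(2*l) = 2*l*(-5 + l))
A(232, 122) + G(Q) = -36 + 2*(-476)*(-5 - 476) = -36 + 2*(-476)*(-481) = -36 + 457912 = 457876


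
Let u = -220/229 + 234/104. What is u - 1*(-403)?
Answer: 370329/916 ≈ 404.29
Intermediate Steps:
u = 1181/916 (u = -220*1/229 + 234*(1/104) = -220/229 + 9/4 = 1181/916 ≈ 1.2893)
u - 1*(-403) = 1181/916 - 1*(-403) = 1181/916 + 403 = 370329/916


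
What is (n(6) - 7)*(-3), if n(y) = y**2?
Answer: -87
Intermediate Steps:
(n(6) - 7)*(-3) = (6**2 - 7)*(-3) = (36 - 7)*(-3) = 29*(-3) = -87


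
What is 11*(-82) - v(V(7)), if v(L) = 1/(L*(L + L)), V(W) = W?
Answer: -88397/98 ≈ -902.01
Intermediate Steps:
v(L) = 1/(2*L²) (v(L) = 1/(L*(2*L)) = 1/(2*L²))
11*(-82) - v(V(7)) = 11*(-82) - 1/(2*7²) = -902 - 1/(2*49) = -902 - 1*1/98 = -902 - 1/98 = -88397/98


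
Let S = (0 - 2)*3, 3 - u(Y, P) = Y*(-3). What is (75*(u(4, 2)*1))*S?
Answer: -6750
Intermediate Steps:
u(Y, P) = 3 + 3*Y (u(Y, P) = 3 - Y*(-3) = 3 - (-3)*Y = 3 + 3*Y)
S = -6 (S = -2*3 = -6)
(75*(u(4, 2)*1))*S = (75*((3 + 3*4)*1))*(-6) = (75*((3 + 12)*1))*(-6) = (75*(15*1))*(-6) = (75*15)*(-6) = 1125*(-6) = -6750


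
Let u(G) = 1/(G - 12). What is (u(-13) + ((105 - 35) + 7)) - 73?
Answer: 99/25 ≈ 3.9600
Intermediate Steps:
u(G) = 1/(-12 + G)
(u(-13) + ((105 - 35) + 7)) - 73 = (1/(-12 - 13) + ((105 - 35) + 7)) - 73 = (1/(-25) + (70 + 7)) - 73 = (-1/25 + 77) - 73 = 1924/25 - 73 = 99/25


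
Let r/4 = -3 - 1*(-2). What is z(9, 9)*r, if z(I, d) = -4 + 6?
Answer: -8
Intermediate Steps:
z(I, d) = 2
r = -4 (r = 4*(-3 - 1*(-2)) = 4*(-3 + 2) = 4*(-1) = -4)
z(9, 9)*r = 2*(-4) = -8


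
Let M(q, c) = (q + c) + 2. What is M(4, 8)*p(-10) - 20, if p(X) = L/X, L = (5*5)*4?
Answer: -160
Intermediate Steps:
M(q, c) = 2 + c + q (M(q, c) = (c + q) + 2 = 2 + c + q)
L = 100 (L = 25*4 = 100)
p(X) = 100/X
M(4, 8)*p(-10) - 20 = (2 + 8 + 4)*(100/(-10)) - 20 = 14*(100*(-1/10)) - 20 = 14*(-10) - 20 = -140 - 20 = -160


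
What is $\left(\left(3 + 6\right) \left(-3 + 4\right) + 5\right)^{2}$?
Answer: $196$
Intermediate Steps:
$\left(\left(3 + 6\right) \left(-3 + 4\right) + 5\right)^{2} = \left(9 \cdot 1 + 5\right)^{2} = \left(9 + 5\right)^{2} = 14^{2} = 196$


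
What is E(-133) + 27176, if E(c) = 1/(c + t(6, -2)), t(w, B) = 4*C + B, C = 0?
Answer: 3668759/135 ≈ 27176.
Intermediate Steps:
t(w, B) = B (t(w, B) = 4*0 + B = 0 + B = B)
E(c) = 1/(-2 + c) (E(c) = 1/(c - 2) = 1/(-2 + c))
E(-133) + 27176 = 1/(-2 - 133) + 27176 = 1/(-135) + 27176 = -1/135 + 27176 = 3668759/135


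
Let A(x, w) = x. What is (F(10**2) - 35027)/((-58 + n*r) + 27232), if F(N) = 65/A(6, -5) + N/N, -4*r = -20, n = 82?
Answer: -210091/165504 ≈ -1.2694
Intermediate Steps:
r = 5 (r = -1/4*(-20) = 5)
F(N) = 71/6 (F(N) = 65/6 + N/N = 65*(1/6) + 1 = 65/6 + 1 = 71/6)
(F(10**2) - 35027)/((-58 + n*r) + 27232) = (71/6 - 35027)/((-58 + 82*5) + 27232) = -210091/(6*((-58 + 410) + 27232)) = -210091/(6*(352 + 27232)) = -210091/6/27584 = -210091/6*1/27584 = -210091/165504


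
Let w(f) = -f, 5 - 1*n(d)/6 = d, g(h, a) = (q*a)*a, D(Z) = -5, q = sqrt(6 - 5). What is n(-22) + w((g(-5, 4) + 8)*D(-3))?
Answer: 282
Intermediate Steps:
q = 1 (q = sqrt(1) = 1)
g(h, a) = a**2 (g(h, a) = (1*a)*a = a*a = a**2)
n(d) = 30 - 6*d
n(-22) + w((g(-5, 4) + 8)*D(-3)) = (30 - 6*(-22)) - (4**2 + 8)*(-5) = (30 + 132) - (16 + 8)*(-5) = 162 - 24*(-5) = 162 - 1*(-120) = 162 + 120 = 282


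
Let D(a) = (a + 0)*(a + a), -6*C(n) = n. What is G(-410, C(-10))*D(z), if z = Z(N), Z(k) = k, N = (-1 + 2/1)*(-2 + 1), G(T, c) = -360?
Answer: -720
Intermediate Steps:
C(n) = -n/6
N = -1 (N = (-1 + 2*1)*(-1) = (-1 + 2)*(-1) = 1*(-1) = -1)
z = -1
D(a) = 2*a² (D(a) = a*(2*a) = 2*a²)
G(-410, C(-10))*D(z) = -720*(-1)² = -720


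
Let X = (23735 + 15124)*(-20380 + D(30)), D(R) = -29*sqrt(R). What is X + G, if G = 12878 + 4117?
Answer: -791929425 - 1126911*sqrt(30) ≈ -7.9810e+8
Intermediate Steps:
X = -791946420 - 1126911*sqrt(30) (X = (23735 + 15124)*(-20380 - 29*sqrt(30)) = 38859*(-20380 - 29*sqrt(30)) = -791946420 - 1126911*sqrt(30) ≈ -7.9812e+8)
G = 16995
X + G = (-791946420 - 1126911*sqrt(30)) + 16995 = -791929425 - 1126911*sqrt(30)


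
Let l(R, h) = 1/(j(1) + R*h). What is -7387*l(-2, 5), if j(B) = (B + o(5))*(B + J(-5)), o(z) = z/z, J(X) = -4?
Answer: 7387/16 ≈ 461.69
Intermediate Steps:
o(z) = 1
j(B) = (1 + B)*(-4 + B) (j(B) = (B + 1)*(B - 4) = (1 + B)*(-4 + B))
l(R, h) = 1/(-6 + R*h) (l(R, h) = 1/((-4 + 1² - 3*1) + R*h) = 1/((-4 + 1 - 3) + R*h) = 1/(-6 + R*h))
-7387*l(-2, 5) = -7387/(-6 - 2*5) = -7387/(-6 - 10) = -7387/(-16) = -7387*(-1/16) = 7387/16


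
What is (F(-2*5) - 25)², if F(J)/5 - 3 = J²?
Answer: 240100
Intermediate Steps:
F(J) = 15 + 5*J²
(F(-2*5) - 25)² = ((15 + 5*(-2*5)²) - 25)² = ((15 + 5*(-10)²) - 25)² = ((15 + 5*100) - 25)² = ((15 + 500) - 25)² = (515 - 25)² = 490² = 240100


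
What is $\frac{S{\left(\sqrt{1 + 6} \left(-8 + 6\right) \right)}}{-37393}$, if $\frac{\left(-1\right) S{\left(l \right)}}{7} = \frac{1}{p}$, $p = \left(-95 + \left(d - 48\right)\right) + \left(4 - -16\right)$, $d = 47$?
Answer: $- \frac{7}{2841868} \approx -2.4632 \cdot 10^{-6}$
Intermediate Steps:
$p = -76$ ($p = \left(-95 + \left(47 - 48\right)\right) + \left(4 - -16\right) = \left(-95 - 1\right) + \left(4 + 16\right) = -96 + 20 = -76$)
$S{\left(l \right)} = \frac{7}{76}$ ($S{\left(l \right)} = - \frac{7}{-76} = \left(-7\right) \left(- \frac{1}{76}\right) = \frac{7}{76}$)
$\frac{S{\left(\sqrt{1 + 6} \left(-8 + 6\right) \right)}}{-37393} = \frac{7}{76 \left(-37393\right)} = \frac{7}{76} \left(- \frac{1}{37393}\right) = - \frac{7}{2841868}$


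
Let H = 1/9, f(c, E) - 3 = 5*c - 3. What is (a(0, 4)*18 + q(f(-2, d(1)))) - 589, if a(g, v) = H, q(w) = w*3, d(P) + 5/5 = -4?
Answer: -617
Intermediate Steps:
d(P) = -5 (d(P) = -1 - 4 = -5)
f(c, E) = 5*c (f(c, E) = 3 + (5*c - 3) = 3 + (-3 + 5*c) = 5*c)
q(w) = 3*w
H = ⅑ ≈ 0.11111
a(g, v) = ⅑
(a(0, 4)*18 + q(f(-2, d(1)))) - 589 = ((⅑)*18 + 3*(5*(-2))) - 589 = (2 + 3*(-10)) - 589 = (2 - 30) - 589 = -28 - 589 = -617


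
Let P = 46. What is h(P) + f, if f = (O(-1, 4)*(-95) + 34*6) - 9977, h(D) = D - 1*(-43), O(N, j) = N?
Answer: -9589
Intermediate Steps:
h(D) = 43 + D (h(D) = D + 43 = 43 + D)
f = -9678 (f = (-1*(-95) + 34*6) - 9977 = (95 + 204) - 9977 = 299 - 9977 = -9678)
h(P) + f = (43 + 46) - 9678 = 89 - 9678 = -9589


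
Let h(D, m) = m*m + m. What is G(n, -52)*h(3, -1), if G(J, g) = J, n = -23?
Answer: 0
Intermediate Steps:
h(D, m) = m + m**2 (h(D, m) = m**2 + m = m + m**2)
G(n, -52)*h(3, -1) = -(-23)*(1 - 1) = -(-23)*0 = -23*0 = 0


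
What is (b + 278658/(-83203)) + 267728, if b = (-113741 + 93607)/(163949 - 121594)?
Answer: 943476878497528/3524063065 ≈ 2.6772e+5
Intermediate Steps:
b = -20134/42355 ≈ -0.47536
(b + 278658/(-83203)) + 267728 = (-20134/42355 + 278658/(-83203)) + 267728 = (-20134/42355 + 278658*(-1/83203)) + 267728 = (-20134/42355 - 278658/83203) + 267728 = -13477768792/3524063065 + 267728 = 943476878497528/3524063065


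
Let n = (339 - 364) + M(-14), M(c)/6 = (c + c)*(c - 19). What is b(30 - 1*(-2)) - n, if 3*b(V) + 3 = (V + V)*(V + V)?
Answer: -12464/3 ≈ -4154.7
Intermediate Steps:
M(c) = 12*c*(-19 + c) (M(c) = 6*((c + c)*(c - 19)) = 6*((2*c)*(-19 + c)) = 6*(2*c*(-19 + c)) = 12*c*(-19 + c))
b(V) = -1 + 4*V²/3 (b(V) = -1 + ((V + V)*(V + V))/3 = -1 + ((2*V)*(2*V))/3 = -1 + (4*V²)/3 = -1 + 4*V²/3)
n = 5519 (n = (339 - 364) + 12*(-14)*(-19 - 14) = -25 + 12*(-14)*(-33) = -25 + 5544 = 5519)
b(30 - 1*(-2)) - n = (-1 + 4*(30 - 1*(-2))²/3) - 1*5519 = (-1 + 4*(30 + 2)²/3) - 5519 = (-1 + (4/3)*32²) - 5519 = (-1 + (4/3)*1024) - 5519 = (-1 + 4096/3) - 5519 = 4093/3 - 5519 = -12464/3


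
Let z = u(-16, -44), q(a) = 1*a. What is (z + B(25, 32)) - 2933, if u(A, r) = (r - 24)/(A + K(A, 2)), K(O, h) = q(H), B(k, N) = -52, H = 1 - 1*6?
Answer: -62617/21 ≈ -2981.8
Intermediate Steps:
H = -5 (H = 1 - 6 = -5)
q(a) = a
K(O, h) = -5
u(A, r) = (-24 + r)/(-5 + A) (u(A, r) = (r - 24)/(A - 5) = (-24 + r)/(-5 + A))
z = 68/21 (z = (-24 - 44)/(-5 - 16) = -68/(-21) = -1/21*(-68) = 68/21 ≈ 3.2381)
(z + B(25, 32)) - 2933 = (68/21 - 52) - 2933 = -1024/21 - 2933 = -62617/21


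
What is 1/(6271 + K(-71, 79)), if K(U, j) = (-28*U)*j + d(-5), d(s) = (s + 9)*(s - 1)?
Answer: 1/163299 ≈ 6.1237e-6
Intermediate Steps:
d(s) = (-1 + s)*(9 + s) (d(s) = (9 + s)*(-1 + s) = (-1 + s)*(9 + s))
K(U, j) = -24 - 28*U*j (K(U, j) = (-28*U)*j + (-9 + (-5)**2 + 8*(-5)) = -28*U*j + (-9 + 25 - 40) = -28*U*j - 24 = -24 - 28*U*j)
1/(6271 + K(-71, 79)) = 1/(6271 + (-24 - 28*(-71)*79)) = 1/(6271 + (-24 + 157052)) = 1/(6271 + 157028) = 1/163299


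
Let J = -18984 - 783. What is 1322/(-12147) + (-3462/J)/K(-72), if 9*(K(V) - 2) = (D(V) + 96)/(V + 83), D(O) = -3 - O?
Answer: -53764324/880402413 ≈ -0.061068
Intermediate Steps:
J = -19767
K(V) = 2 + (93 - V)/(9*(83 + V)) (K(V) = 2 + (((-3 - V) + 96)/(V + 83))/9 = 2 + ((93 - V)/(83 + V))/9 = 2 + (93 - V)/(9*(83 + V)))
1322/(-12147) + (-3462/J)/K(-72) = 1322/(-12147) + (-3462/(-19767))/(((1587 + 17*(-72))/(9*(83 - 72)))) = 1322*(-1/12147) + (-3462*(-1/19767))/(((⅑)*(1587 - 1224)/11)) = -1322/12147 + 1154/(6589*(((⅑)*(1/11)*363))) = -1322/12147 + 1154/(6589*(11/3)) = -1322/12147 + (1154/6589)*(3/11) = -1322/12147 + 3462/72479 = -53764324/880402413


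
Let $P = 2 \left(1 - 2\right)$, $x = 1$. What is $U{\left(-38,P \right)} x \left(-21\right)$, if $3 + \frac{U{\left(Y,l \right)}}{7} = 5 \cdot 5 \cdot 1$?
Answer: $-3234$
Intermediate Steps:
$P = -2$ ($P = 2 \left(-1\right) = -2$)
$U{\left(Y,l \right)} = 154$ ($U{\left(Y,l \right)} = -21 + 7 \cdot 5 \cdot 5 \cdot 1 = -21 + 7 \cdot 25 \cdot 1 = -21 + 7 \cdot 25 = -21 + 175 = 154$)
$U{\left(-38,P \right)} x \left(-21\right) = 154 \cdot 1 \left(-21\right) = 154 \left(-21\right) = -3234$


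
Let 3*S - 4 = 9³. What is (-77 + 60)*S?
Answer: -12461/3 ≈ -4153.7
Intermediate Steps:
S = 733/3 (S = 4/3 + (⅓)*9³ = 4/3 + (⅓)*729 = 4/3 + 243 = 733/3 ≈ 244.33)
(-77 + 60)*S = (-77 + 60)*(733/3) = -17*733/3 = -12461/3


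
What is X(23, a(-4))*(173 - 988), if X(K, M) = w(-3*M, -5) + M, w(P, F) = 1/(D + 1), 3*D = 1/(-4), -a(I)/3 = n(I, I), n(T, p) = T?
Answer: -117360/11 ≈ -10669.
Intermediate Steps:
a(I) = -3*I
D = -1/12 (D = (1/(-4))/3 = (1*(-¼))/3 = (⅓)*(-¼) = -1/12 ≈ -0.083333)
w(P, F) = 12/11 (w(P, F) = 1/(-1/12 + 1) = 1/(11/12) = 12/11)
X(K, M) = 12/11 + M
X(23, a(-4))*(173 - 988) = (12/11 - 3*(-4))*(173 - 988) = (12/11 + 12)*(-815) = (144/11)*(-815) = -117360/11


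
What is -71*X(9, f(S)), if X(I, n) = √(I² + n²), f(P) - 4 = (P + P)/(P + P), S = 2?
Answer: -71*√106 ≈ -730.99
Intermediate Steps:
f(P) = 5 (f(P) = 4 + (P + P)/(P + P) = 4 + (2*P)/((2*P)) = 4 + (2*P)*(1/(2*P)) = 4 + 1 = 5)
-71*X(9, f(S)) = -71*√(9² + 5²) = -71*√(81 + 25) = -71*√106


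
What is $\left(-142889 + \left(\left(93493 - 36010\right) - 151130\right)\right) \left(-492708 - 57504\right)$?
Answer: $130144945632$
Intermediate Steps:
$\left(-142889 + \left(\left(93493 - 36010\right) - 151130\right)\right) \left(-492708 - 57504\right) = \left(-142889 + \left(57483 - 151130\right)\right) \left(-550212\right) = \left(-142889 - 93647\right) \left(-550212\right) = \left(-236536\right) \left(-550212\right) = 130144945632$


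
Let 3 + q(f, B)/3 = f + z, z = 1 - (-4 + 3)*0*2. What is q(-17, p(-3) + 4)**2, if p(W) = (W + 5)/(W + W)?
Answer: 3249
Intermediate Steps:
p(W) = (5 + W)/(2*W) (p(W) = (5 + W)/((2*W)) = (5 + W)*(1/(2*W)) = (5 + W)/(2*W))
z = 1 (z = 1 - (-1)*0 = 1 - 1*0 = 1 + 0 = 1)
q(f, B) = -6 + 3*f (q(f, B) = -9 + 3*(f + 1) = -9 + 3*(1 + f) = -9 + (3 + 3*f) = -6 + 3*f)
q(-17, p(-3) + 4)**2 = (-6 + 3*(-17))**2 = (-6 - 51)**2 = (-57)**2 = 3249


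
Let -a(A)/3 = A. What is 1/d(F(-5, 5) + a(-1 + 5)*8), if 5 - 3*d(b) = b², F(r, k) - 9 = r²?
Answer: -3/3839 ≈ -0.00078145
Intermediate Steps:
a(A) = -3*A
F(r, k) = 9 + r²
d(b) = 5/3 - b²/3
1/d(F(-5, 5) + a(-1 + 5)*8) = 1/(5/3 - ((9 + (-5)²) - 3*(-1 + 5)*8)²/3) = 1/(5/3 - ((9 + 25) - 3*4*8)²/3) = 1/(5/3 - (34 - 12*8)²/3) = 1/(5/3 - (34 - 96)²/3) = 1/(5/3 - ⅓*(-62)²) = 1/(5/3 - ⅓*3844) = 1/(5/3 - 3844/3) = 1/(-3839/3) = -3/3839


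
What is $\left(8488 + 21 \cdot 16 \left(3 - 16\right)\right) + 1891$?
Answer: $6011$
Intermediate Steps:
$\left(8488 + 21 \cdot 16 \left(3 - 16\right)\right) + 1891 = \left(8488 + 336 \left(3 - 16\right)\right) + 1891 = \left(8488 + 336 \left(-13\right)\right) + 1891 = \left(8488 - 4368\right) + 1891 = 4120 + 1891 = 6011$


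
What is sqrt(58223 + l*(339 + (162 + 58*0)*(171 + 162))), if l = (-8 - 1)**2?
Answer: 2*sqrt(1113827) ≈ 2110.8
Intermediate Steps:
l = 81 (l = (-9)**2 = 81)
sqrt(58223 + l*(339 + (162 + 58*0)*(171 + 162))) = sqrt(58223 + 81*(339 + (162 + 58*0)*(171 + 162))) = sqrt(58223 + 81*(339 + (162 + 0)*333)) = sqrt(58223 + 81*(339 + 162*333)) = sqrt(58223 + 81*(339 + 53946)) = sqrt(58223 + 81*54285) = sqrt(58223 + 4397085) = sqrt(4455308) = 2*sqrt(1113827)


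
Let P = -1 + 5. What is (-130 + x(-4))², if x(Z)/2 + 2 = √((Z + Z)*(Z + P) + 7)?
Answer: 17984 - 536*√7 ≈ 16566.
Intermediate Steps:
P = 4
x(Z) = -4 + 2*√(7 + 2*Z*(4 + Z)) (x(Z) = -4 + 2*√((Z + Z)*(Z + 4) + 7) = -4 + 2*√((2*Z)*(4 + Z) + 7) = -4 + 2*√(2*Z*(4 + Z) + 7) = -4 + 2*√(7 + 2*Z*(4 + Z)))
(-130 + x(-4))² = (-130 + (-4 + 2*√(7 + 2*(-4)² + 8*(-4))))² = (-130 + (-4 + 2*√(7 + 2*16 - 32)))² = (-130 + (-4 + 2*√(7 + 32 - 32)))² = (-130 + (-4 + 2*√7))² = (-134 + 2*√7)²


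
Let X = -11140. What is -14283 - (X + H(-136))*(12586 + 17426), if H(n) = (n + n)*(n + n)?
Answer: -1886088411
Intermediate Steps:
H(n) = 4*n² (H(n) = (2*n)*(2*n) = 4*n²)
-14283 - (X + H(-136))*(12586 + 17426) = -14283 - (-11140 + 4*(-136)²)*(12586 + 17426) = -14283 - (-11140 + 4*18496)*30012 = -14283 - (-11140 + 73984)*30012 = -14283 - 62844*30012 = -14283 - 1*1886074128 = -14283 - 1886074128 = -1886088411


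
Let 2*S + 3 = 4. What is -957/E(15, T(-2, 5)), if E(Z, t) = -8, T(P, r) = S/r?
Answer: 957/8 ≈ 119.63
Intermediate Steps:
S = ½ (S = -3/2 + (½)*4 = -3/2 + 2 = ½ ≈ 0.50000)
T(P, r) = 1/(2*r)
-957/E(15, T(-2, 5)) = -957/(-8) = -957*(-⅛) = 957/8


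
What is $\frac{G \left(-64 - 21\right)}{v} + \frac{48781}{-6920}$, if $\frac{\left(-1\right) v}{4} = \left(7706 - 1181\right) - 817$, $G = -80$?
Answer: $- \frac{72551487}{9874840} \approx -7.3471$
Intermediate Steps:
$v = -22832$ ($v = - 4 \left(\left(7706 - 1181\right) - 817\right) = - 4 \left(6525 - 817\right) = \left(-4\right) 5708 = -22832$)
$\frac{G \left(-64 - 21\right)}{v} + \frac{48781}{-6920} = \frac{\left(-80\right) \left(-64 - 21\right)}{-22832} + \frac{48781}{-6920} = \left(-80\right) \left(-85\right) \left(- \frac{1}{22832}\right) + 48781 \left(- \frac{1}{6920}\right) = 6800 \left(- \frac{1}{22832}\right) - \frac{48781}{6920} = - \frac{425}{1427} - \frac{48781}{6920} = - \frac{72551487}{9874840}$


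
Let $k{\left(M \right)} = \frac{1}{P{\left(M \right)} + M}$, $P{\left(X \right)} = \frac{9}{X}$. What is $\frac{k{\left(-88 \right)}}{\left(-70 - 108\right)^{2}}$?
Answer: $- \frac{22}{61411513} \approx -3.5824 \cdot 10^{-7}$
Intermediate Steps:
$k{\left(M \right)} = \frac{1}{M + \frac{9}{M}}$ ($k{\left(M \right)} = \frac{1}{\frac{9}{M} + M} = \frac{1}{M + \frac{9}{M}}$)
$\frac{k{\left(-88 \right)}}{\left(-70 - 108\right)^{2}} = \frac{\left(-88\right) \frac{1}{9 + \left(-88\right)^{2}}}{\left(-70 - 108\right)^{2}} = \frac{\left(-88\right) \frac{1}{9 + 7744}}{\left(-178\right)^{2}} = \frac{\left(-88\right) \frac{1}{7753}}{31684} = \left(-88\right) \frac{1}{7753} \cdot \frac{1}{31684} = \left(- \frac{88}{7753}\right) \frac{1}{31684} = - \frac{22}{61411513}$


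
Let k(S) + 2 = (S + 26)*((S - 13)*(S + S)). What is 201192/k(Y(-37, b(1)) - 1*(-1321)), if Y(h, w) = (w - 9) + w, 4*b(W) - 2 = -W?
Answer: 804768/18263497867 ≈ 4.4064e-5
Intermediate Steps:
b(W) = ½ - W/4 (b(W) = ½ + (-W)/4 = ½ - W/4)
Y(h, w) = -9 + 2*w (Y(h, w) = (-9 + w) + w = -9 + 2*w)
k(S) = -2 + 2*S*(-13 + S)*(26 + S) (k(S) = -2 + (S + 26)*((S - 13)*(S + S)) = -2 + (26 + S)*((-13 + S)*(2*S)) = -2 + (26 + S)*(2*S*(-13 + S)) = -2 + 2*S*(-13 + S)*(26 + S))
201192/k(Y(-37, b(1)) - 1*(-1321)) = 201192/(-2 - 676*((-9 + 2*(½ - ¼*1)) - 1*(-1321)) + 2*((-9 + 2*(½ - ¼*1)) - 1*(-1321))³ + 26*((-9 + 2*(½ - ¼*1)) - 1*(-1321))²) = 201192/(-2 - 676*((-9 + 2*(½ - ¼)) + 1321) + 2*((-9 + 2*(½ - ¼)) + 1321)³ + 26*((-9 + 2*(½ - ¼)) + 1321)²) = 201192/(-2 - 676*((-9 + 2*(¼)) + 1321) + 2*((-9 + 2*(¼)) + 1321)³ + 26*((-9 + 2*(¼)) + 1321)²) = 201192/(-2 - 676*((-9 + ½) + 1321) + 2*((-9 + ½) + 1321)³ + 26*((-9 + ½) + 1321)²) = 201192/(-2 - 676*(-17/2 + 1321) + 2*(-17/2 + 1321)³ + 26*(-17/2 + 1321)²) = 201192/(-2 - 676*2625/2 + 2*(2625/2)³ + 26*(2625/2)²) = 201192/(-2 - 887250 + 2*(18087890625/8) + 26*(6890625/4)) = 201192/(-2 - 887250 + 18087890625/4 + 89578125/2) = 201192/(18263497867/4) = 201192*(4/18263497867) = 804768/18263497867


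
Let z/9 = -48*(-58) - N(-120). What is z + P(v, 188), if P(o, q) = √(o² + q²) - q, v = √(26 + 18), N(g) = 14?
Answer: 24742 + 6*√983 ≈ 24930.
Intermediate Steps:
z = 24930 (z = 9*(-48*(-58) - 1*14) = 9*(2784 - 14) = 9*2770 = 24930)
v = 2*√11 (v = √44 = 2*√11 ≈ 6.6332)
z + P(v, 188) = 24930 + (√((2*√11)² + 188²) - 1*188) = 24930 + (√(44 + 35344) - 188) = 24930 + (√35388 - 188) = 24930 + (6*√983 - 188) = 24930 + (-188 + 6*√983) = 24742 + 6*√983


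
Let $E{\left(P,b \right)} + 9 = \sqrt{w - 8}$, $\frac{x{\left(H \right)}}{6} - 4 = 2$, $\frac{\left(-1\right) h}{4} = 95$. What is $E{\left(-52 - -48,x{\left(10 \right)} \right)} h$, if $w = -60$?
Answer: $3420 - 760 i \sqrt{17} \approx 3420.0 - 3133.6 i$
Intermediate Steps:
$h = -380$ ($h = \left(-4\right) 95 = -380$)
$x{\left(H \right)} = 36$ ($x{\left(H \right)} = 24 + 6 \cdot 2 = 24 + 12 = 36$)
$E{\left(P,b \right)} = -9 + 2 i \sqrt{17}$ ($E{\left(P,b \right)} = -9 + \sqrt{-60 - 8} = -9 + \sqrt{-68} = -9 + 2 i \sqrt{17}$)
$E{\left(-52 - -48,x{\left(10 \right)} \right)} h = \left(-9 + 2 i \sqrt{17}\right) \left(-380\right) = 3420 - 760 i \sqrt{17}$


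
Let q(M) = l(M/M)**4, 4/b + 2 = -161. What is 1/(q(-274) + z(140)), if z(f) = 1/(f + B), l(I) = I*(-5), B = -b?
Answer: 22824/14265163 ≈ 0.0016000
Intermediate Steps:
b = -4/163 (b = 4/(-2 - 161) = 4/(-163) = 4*(-1/163) = -4/163 ≈ -0.024540)
B = 4/163 (B = -1*(-4/163) = 4/163 ≈ 0.024540)
l(I) = -5*I
z(f) = 1/(4/163 + f) (z(f) = 1/(f + 4/163) = 1/(4/163 + f))
q(M) = 625 (q(M) = (-5*M/M)**4 = (-5*1)**4 = (-5)**4 = 625)
1/(q(-274) + z(140)) = 1/(625 + 163/(4 + 163*140)) = 1/(625 + 163/(4 + 22820)) = 1/(625 + 163/22824) = 1/(14265163/22824) = 22824/14265163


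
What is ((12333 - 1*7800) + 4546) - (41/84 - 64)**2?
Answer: 35599199/7056 ≈ 5045.2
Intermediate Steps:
((12333 - 1*7800) + 4546) - (41/84 - 64)**2 = ((12333 - 7800) + 4546) - (41*(1/84) - 64)**2 = (4533 + 4546) - (41/84 - 64)**2 = 9079 - (-5335/84)**2 = 9079 - 1*28462225/7056 = 9079 - 28462225/7056 = 35599199/7056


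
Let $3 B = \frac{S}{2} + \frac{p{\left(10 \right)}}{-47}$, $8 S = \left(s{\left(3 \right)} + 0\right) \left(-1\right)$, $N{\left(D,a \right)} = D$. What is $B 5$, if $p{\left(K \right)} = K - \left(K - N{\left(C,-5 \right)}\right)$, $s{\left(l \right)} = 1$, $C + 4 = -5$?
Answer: $\frac{485}{2256} \approx 0.21498$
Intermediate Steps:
$C = -9$ ($C = -4 - 5 = -9$)
$S = - \frac{1}{8}$ ($S = \frac{\left(1 + 0\right) \left(-1\right)}{8} = \frac{1 \left(-1\right)}{8} = \frac{1}{8} \left(-1\right) = - \frac{1}{8} \approx -0.125$)
$p{\left(K \right)} = -9$ ($p{\left(K \right)} = K - \left(9 + K\right) = -9$)
$B = \frac{97}{2256}$ ($B = \frac{- \frac{1}{8 \cdot 2} - \frac{9}{-47}}{3} = \frac{\left(- \frac{1}{8}\right) \frac{1}{2} - - \frac{9}{47}}{3} = \frac{- \frac{1}{16} + \frac{9}{47}}{3} = \frac{1}{3} \cdot \frac{97}{752} = \frac{97}{2256} \approx 0.042996$)
$B 5 = \frac{97}{2256} \cdot 5 = \frac{485}{2256}$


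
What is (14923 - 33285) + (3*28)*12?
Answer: -17354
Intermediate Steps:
(14923 - 33285) + (3*28)*12 = -18362 + 84*12 = -18362 + 1008 = -17354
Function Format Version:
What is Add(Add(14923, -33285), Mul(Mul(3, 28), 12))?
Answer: -17354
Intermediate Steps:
Add(Add(14923, -33285), Mul(Mul(3, 28), 12)) = Add(-18362, Mul(84, 12)) = Add(-18362, 1008) = -17354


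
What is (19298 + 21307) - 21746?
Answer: 18859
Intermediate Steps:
(19298 + 21307) - 21746 = 40605 - 21746 = 18859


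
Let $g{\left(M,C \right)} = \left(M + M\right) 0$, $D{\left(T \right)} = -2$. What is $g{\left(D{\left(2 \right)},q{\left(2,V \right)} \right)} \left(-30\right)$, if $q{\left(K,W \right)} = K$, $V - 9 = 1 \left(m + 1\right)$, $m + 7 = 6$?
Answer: $0$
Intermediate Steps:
$m = -1$ ($m = -7 + 6 = -1$)
$V = 9$ ($V = 9 + 1 \left(-1 + 1\right) = 9 + 1 \cdot 0 = 9 + 0 = 9$)
$g{\left(M,C \right)} = 0$ ($g{\left(M,C \right)} = 2 M 0 = 0$)
$g{\left(D{\left(2 \right)},q{\left(2,V \right)} \right)} \left(-30\right) = 0 \left(-30\right) = 0$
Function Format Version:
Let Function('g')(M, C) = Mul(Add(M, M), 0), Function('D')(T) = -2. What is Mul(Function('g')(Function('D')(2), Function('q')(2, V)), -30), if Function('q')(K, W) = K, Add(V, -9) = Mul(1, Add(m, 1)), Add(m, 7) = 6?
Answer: 0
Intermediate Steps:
m = -1 (m = Add(-7, 6) = -1)
V = 9 (V = Add(9, Mul(1, Add(-1, 1))) = Add(9, Mul(1, 0)) = Add(9, 0) = 9)
Function('g')(M, C) = 0 (Function('g')(M, C) = Mul(Mul(2, M), 0) = 0)
Mul(Function('g')(Function('D')(2), Function('q')(2, V)), -30) = Mul(0, -30) = 0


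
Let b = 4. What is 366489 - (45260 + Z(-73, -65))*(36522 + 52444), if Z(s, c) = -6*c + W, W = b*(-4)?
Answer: -4059507955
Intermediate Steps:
W = -16 (W = 4*(-4) = -16)
Z(s, c) = -16 - 6*c (Z(s, c) = -6*c - 16 = -16 - 6*c)
366489 - (45260 + Z(-73, -65))*(36522 + 52444) = 366489 - (45260 + (-16 - 6*(-65)))*(36522 + 52444) = 366489 - (45260 + (-16 + 390))*88966 = 366489 - (45260 + 374)*88966 = 366489 - 45634*88966 = 366489 - 1*4059874444 = 366489 - 4059874444 = -4059507955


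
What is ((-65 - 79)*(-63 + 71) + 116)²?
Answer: 1073296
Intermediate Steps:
((-65 - 79)*(-63 + 71) + 116)² = (-144*8 + 116)² = (-1152 + 116)² = (-1036)² = 1073296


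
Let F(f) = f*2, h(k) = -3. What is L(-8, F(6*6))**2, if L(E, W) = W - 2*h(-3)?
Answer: 6084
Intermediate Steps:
F(f) = 2*f
L(E, W) = 6 + W (L(E, W) = W - 2*(-3) = W + 6 = 6 + W)
L(-8, F(6*6))**2 = (6 + 2*(6*6))**2 = (6 + 2*36)**2 = (6 + 72)**2 = 78**2 = 6084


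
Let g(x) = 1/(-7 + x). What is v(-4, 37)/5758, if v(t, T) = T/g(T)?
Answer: 555/2879 ≈ 0.19278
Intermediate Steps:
v(t, T) = T*(-7 + T) (v(t, T) = T/(1/(-7 + T)) = T*(-7 + T))
v(-4, 37)/5758 = (37*(-7 + 37))/5758 = (37*30)*(1/5758) = 1110*(1/5758) = 555/2879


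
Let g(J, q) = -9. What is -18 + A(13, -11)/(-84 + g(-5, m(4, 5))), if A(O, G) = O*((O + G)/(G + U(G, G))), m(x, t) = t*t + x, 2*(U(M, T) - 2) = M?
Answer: -48494/2697 ≈ -17.981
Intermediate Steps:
U(M, T) = 2 + M/2
m(x, t) = x + t**2 (m(x, t) = t**2 + x = x + t**2)
A(O, G) = O*(G + O)/(2 + 3*G/2) (A(O, G) = O*((O + G)/(G + (2 + G/2))) = O*((G + O)/(2 + 3*G/2)) = O*(G + O)/(2 + 3*G/2))
-18 + A(13, -11)/(-84 + g(-5, m(4, 5))) = -18 + (2*13*(-11 + 13)/(4 + 3*(-11)))/(-84 - 9) = -18 + (2*13*2/(4 - 33))/(-93) = -18 - 2*13*2/(93*(-29)) = -18 - 2*13*(-1)*2/(93*29) = -18 - 1/93*(-52/29) = -18 + 52/2697 = -48494/2697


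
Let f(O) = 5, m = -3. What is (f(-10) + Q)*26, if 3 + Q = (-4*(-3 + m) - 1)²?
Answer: 13806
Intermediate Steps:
Q = 526 (Q = -3 + (-4*(-3 - 3) - 1)² = -3 + (-4*(-6) - 1)² = -3 + (24 - 1)² = -3 + 23² = -3 + 529 = 526)
(f(-10) + Q)*26 = (5 + 526)*26 = 531*26 = 13806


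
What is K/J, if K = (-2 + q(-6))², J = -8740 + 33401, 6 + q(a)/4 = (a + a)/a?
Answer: 324/24661 ≈ 0.013138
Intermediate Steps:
q(a) = -16 (q(a) = -24 + 4*((a + a)/a) = -24 + 4*((2*a)/a) = -24 + 4*2 = -24 + 8 = -16)
J = 24661
K = 324 (K = (-2 - 16)² = (-18)² = 324)
K/J = 324/24661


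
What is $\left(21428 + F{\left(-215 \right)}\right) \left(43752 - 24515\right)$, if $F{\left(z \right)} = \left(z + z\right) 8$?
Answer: $346035156$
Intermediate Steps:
$F{\left(z \right)} = 16 z$ ($F{\left(z \right)} = 2 z 8 = 16 z$)
$\left(21428 + F{\left(-215 \right)}\right) \left(43752 - 24515\right) = \left(21428 + 16 \left(-215\right)\right) \left(43752 - 24515\right) = \left(21428 - 3440\right) 19237 = 17988 \cdot 19237 = 346035156$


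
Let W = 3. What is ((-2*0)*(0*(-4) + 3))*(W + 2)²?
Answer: 0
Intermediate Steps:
((-2*0)*(0*(-4) + 3))*(W + 2)² = ((-2*0)*(0*(-4) + 3))*(3 + 2)² = (0*(0 + 3))*5² = (0*3)*25 = 0*25 = 0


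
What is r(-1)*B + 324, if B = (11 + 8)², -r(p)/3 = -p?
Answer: -759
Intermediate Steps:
r(p) = 3*p (r(p) = -(-3)*p = 3*p)
B = 361 (B = 19² = 361)
r(-1)*B + 324 = (3*(-1))*361 + 324 = -3*361 + 324 = -1083 + 324 = -759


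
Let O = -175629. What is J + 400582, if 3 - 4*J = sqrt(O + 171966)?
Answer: 1602331/4 - 3*I*sqrt(407)/4 ≈ 4.0058e+5 - 15.131*I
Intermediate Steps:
J = 3/4 - 3*I*sqrt(407)/4 (J = 3/4 - sqrt(-175629 + 171966)/4 = 3/4 - 3*I*sqrt(407)/4 ≈ 0.75 - 15.131*I)
J + 400582 = (3/4 - 3*I*sqrt(407)/4) + 400582 = 1602331/4 - 3*I*sqrt(407)/4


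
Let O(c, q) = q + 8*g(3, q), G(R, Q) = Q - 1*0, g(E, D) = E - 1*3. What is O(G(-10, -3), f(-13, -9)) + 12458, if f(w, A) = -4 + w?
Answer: 12441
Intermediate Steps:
g(E, D) = -3 + E (g(E, D) = E - 3 = -3 + E)
G(R, Q) = Q (G(R, Q) = Q + 0 = Q)
O(c, q) = q (O(c, q) = q + 8*(-3 + 3) = q + 8*0 = q + 0 = q)
O(G(-10, -3), f(-13, -9)) + 12458 = (-4 - 13) + 12458 = -17 + 12458 = 12441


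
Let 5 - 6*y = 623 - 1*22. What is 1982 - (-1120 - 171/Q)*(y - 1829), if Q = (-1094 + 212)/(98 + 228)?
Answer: -99757767/49 ≈ -2.0359e+6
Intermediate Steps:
Q = -441/163 (Q = -882/326 = -882*1/326 = -441/163 ≈ -2.7055)
y = -298/3 (y = 5/6 - (623 - 1*22)/6 = 5/6 - (623 - 22)/6 = 5/6 - 1/6*601 = 5/6 - 601/6 = -298/3 ≈ -99.333)
1982 - (-1120 - 171/Q)*(y - 1829) = 1982 - (-1120 - 171/(-441/163))*(-298/3 - 1829) = 1982 - (-1120 - 171*(-163/441))*(-5785)/3 = 1982 - (-1120 + 3097/49)*(-5785)/3 = 1982 - (-51783)*(-5785)/(49*3) = 1982 - 1*99854885/49 = 1982 - 99854885/49 = -99757767/49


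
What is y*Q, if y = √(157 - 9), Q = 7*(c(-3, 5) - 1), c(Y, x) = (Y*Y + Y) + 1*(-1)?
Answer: 56*√37 ≈ 340.63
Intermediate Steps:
c(Y, x) = -1 + Y + Y² (c(Y, x) = (Y² + Y) - 1 = (Y + Y²) - 1 = -1 + Y + Y²)
Q = 28 (Q = 7*((-1 - 3 + (-3)²) - 1) = 7*((-1 - 3 + 9) - 1) = 7*(5 - 1) = 7*4 = 28)
y = 2*√37 (y = √148 = 2*√37 ≈ 12.166)
y*Q = (2*√37)*28 = 56*√37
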